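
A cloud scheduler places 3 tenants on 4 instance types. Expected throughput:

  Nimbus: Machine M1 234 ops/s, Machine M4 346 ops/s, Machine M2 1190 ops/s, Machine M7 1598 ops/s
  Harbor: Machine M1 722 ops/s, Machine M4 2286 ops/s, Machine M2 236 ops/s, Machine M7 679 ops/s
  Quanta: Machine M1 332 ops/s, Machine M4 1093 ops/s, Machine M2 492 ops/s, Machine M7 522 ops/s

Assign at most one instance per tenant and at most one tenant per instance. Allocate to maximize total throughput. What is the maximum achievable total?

This is a one-to-one assignment (maximum-weight bipartite matching).
Optimal: Nimbus→Machine M7 (1598 ops/s), Harbor→Machine M4 (2286 ops/s), Quanta→Machine M2 (492 ops/s) — total 1598+2286+492 = 4376 ops/s.
Column-greedy (each instance in turn goes to its best remaining tenant) gives 3005 ops/s, worse by 1371.
Next-best assignment: Nimbus→Machine M7, Harbor→Machine M4, Quanta→Machine M1 = 4216 ops/s.
No other one-to-one assignment exceeds 4376 ops/s.

Maximum total: 4376 ops/s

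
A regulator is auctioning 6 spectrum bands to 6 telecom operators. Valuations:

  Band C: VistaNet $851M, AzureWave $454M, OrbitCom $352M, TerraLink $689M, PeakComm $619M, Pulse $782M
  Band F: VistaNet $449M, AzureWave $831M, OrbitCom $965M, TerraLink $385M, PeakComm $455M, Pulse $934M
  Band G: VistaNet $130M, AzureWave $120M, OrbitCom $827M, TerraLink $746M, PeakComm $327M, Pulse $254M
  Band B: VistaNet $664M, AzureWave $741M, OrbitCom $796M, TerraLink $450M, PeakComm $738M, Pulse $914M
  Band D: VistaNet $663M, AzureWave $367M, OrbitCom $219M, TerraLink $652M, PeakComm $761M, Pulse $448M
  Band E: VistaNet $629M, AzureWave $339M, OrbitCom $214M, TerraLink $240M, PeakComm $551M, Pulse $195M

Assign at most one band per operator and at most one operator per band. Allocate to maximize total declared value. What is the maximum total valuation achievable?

Maximum total: $4651M

Optimal: VistaNet→Band E ($629M), AzureWave→Band F ($831M), OrbitCom→Band G ($827M), TerraLink→Band C ($689M), PeakComm→Band D ($761M), Pulse→Band B ($914M) — total 629+831+827+689+761+914 = $4651M.
Checked against all permutations: $4651M is optimal.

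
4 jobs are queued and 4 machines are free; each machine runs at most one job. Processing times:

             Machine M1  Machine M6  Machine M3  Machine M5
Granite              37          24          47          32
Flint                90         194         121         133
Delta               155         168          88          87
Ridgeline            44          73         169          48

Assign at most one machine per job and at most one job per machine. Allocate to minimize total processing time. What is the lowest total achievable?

Optimal: Granite→Machine M6 (24 min), Flint→Machine M1 (90 min), Delta→Machine M3 (88 min), Ridgeline→Machine M5 (48 min) — total 24+90+88+48 = 250 min.

Min total: 250 min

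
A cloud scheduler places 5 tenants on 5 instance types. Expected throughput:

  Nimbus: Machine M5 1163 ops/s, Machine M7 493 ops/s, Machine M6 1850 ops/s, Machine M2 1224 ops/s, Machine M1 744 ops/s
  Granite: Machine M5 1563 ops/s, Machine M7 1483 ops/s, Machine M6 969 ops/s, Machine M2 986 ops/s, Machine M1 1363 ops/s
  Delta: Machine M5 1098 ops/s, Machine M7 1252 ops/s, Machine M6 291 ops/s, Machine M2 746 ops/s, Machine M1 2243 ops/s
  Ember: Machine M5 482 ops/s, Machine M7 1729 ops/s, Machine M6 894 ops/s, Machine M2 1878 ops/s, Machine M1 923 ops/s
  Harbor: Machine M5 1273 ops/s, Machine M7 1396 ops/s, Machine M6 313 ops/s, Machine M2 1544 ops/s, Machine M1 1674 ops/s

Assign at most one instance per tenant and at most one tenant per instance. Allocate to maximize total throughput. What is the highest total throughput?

Optimal: Nimbus→Machine M6 (1850 ops/s), Granite→Machine M5 (1563 ops/s), Delta→Machine M1 (2243 ops/s), Ember→Machine M2 (1878 ops/s), Harbor→Machine M7 (1396 ops/s) — total 1850+1563+2243+1878+1396 = 8930 ops/s.
Column-greedy (each instance in turn goes to its best remaining tenant) gives 8929 ops/s, worse by 1.
Next-best assignment: Nimbus→Machine M6, Granite→Machine M5, Delta→Machine M1, Ember→Machine M7, Harbor→Machine M2 = 8929 ops/s.

Max total: 8930 ops/s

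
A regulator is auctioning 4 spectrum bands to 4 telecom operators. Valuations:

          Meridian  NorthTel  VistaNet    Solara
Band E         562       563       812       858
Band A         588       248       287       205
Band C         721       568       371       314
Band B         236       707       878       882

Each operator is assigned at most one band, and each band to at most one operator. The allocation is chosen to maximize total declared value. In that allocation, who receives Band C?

NorthTel receives Band C.

Optimal: Meridian→Band A ($588M), NorthTel→Band C ($568M), VistaNet→Band B ($878M), Solara→Band E ($858M) — total 588+568+878+858 = $2892M.
Row-greedy (each operator in turn takes its best remaining band) gives $2445M, worse by 447.
Every other assignment is strictly worse.
NorthTel's own top band is Band B ($707M), but forcing NorthTel→Band B and reassigning the rest optimally gives only $2573M — worse by 319.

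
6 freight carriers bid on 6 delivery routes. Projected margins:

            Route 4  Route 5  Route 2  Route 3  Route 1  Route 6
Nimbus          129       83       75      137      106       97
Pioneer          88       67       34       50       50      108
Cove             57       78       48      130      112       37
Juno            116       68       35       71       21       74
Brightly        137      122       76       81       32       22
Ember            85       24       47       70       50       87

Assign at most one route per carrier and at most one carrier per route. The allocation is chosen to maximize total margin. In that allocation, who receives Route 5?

Brightly receives Route 5.

This is a one-to-one assignment (maximum-weight bipartite matching).
Optimal: Nimbus→Route 3 ($137k), Pioneer→Route 6 ($108k), Cove→Route 1 ($112k), Juno→Route 4 ($116k), Brightly→Route 5 ($122k), Ember→Route 2 ($47k) — total 137+108+112+116+122+47 = $642k.
Column-greedy (each route in turn goes to its best remaining carrier) gives $476k, worse by 166.
Next-best assignment: Nimbus→Route 1, Pioneer→Route 6, Cove→Route 3, Juno→Route 4, Brightly→Route 5, Ember→Route 2 = $629k.
Swapping Nimbus↔Brightly (Nimbus→Route 5 $83k, Brightly→Route 3 $81k) loses 95.
Brightly's own top route is Route 4 ($137k), but forcing Brightly→Route 4 and reassigning the rest optimally gives only $609k — worse by 33.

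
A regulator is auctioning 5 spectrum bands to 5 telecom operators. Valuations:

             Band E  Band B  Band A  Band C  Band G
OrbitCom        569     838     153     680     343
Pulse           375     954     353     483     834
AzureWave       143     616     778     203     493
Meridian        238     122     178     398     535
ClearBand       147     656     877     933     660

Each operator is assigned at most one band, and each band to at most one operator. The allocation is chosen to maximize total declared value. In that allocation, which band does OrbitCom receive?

Optimal: OrbitCom→Band E ($569M), Pulse→Band B ($954M), AzureWave→Band A ($778M), Meridian→Band G ($535M), ClearBand→Band C ($933M) — total 569+954+778+535+933 = $3769M.
Column-greedy (each band in turn goes to its best remaining operator) gives $3291M, worse by 478.
Next-best assignment: OrbitCom→Band B, Pulse→Band G, AzureWave→Band A, Meridian→Band E, ClearBand→Band C = $3621M.
OrbitCom's own top band is Band B ($838M), but forcing OrbitCom→Band B and reassigning the rest optimally gives only $3621M — worse by 148.

OrbitCom receives Band E.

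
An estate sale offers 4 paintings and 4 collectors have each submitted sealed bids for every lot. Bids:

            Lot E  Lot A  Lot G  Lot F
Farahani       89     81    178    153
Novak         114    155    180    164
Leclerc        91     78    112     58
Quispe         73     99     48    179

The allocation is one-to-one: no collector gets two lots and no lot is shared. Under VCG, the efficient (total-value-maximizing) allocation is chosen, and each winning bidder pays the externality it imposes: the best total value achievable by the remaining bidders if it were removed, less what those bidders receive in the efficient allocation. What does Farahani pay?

Efficient allocation: Farahani→Lot G ($178), Novak→Lot A ($155), Leclerc→Lot E ($91), Quispe→Lot F ($179); total welfare W = $603.
Farahani receives Lot G at value $178, so the others get W − 178 = $425.
Without Farahani: best allocation of the remaining 3 bidders over all 4 lots is Novak→Lot G ($180), Leclerc→Lot E ($91), Quispe→Lot F ($179), total $450.
VCG payment = (others' best without Farahani) − (others' welfare with Farahani) = 450 − 425 = $25.

Farahani pays $25.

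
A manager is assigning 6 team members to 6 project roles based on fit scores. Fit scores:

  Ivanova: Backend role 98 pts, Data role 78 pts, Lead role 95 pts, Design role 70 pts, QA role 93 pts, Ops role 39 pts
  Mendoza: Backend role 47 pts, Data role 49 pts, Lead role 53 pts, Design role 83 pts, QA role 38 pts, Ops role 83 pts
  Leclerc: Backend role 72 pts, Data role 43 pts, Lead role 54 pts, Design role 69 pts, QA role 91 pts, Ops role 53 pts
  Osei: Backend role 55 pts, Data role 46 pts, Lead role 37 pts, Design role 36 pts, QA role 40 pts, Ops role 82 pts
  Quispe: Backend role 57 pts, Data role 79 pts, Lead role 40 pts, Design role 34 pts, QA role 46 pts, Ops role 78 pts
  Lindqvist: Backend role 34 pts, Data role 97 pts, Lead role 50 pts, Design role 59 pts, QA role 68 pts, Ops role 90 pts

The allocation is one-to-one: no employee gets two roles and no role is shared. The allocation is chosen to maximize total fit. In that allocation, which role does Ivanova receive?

Optimal: Ivanova→Lead role (95 pts), Mendoza→Design role (83 pts), Leclerc→QA role (91 pts), Osei→Ops role (82 pts), Quispe→Backend role (57 pts), Lindqvist→Data role (97 pts) — total 95+83+91+82+57+97 = 505 pts.
Max-entry greedy (repeatedly take the single best remaining cell) gives 491 pts, worse by 14.
No other one-to-one assignment exceeds 505 pts.
Ivanova's own top role is Backend role (98 pts), but forcing Ivanova→Backend role and reassigning the rest optimally gives only 491 pts — worse by 14.

Ivanova receives Lead role.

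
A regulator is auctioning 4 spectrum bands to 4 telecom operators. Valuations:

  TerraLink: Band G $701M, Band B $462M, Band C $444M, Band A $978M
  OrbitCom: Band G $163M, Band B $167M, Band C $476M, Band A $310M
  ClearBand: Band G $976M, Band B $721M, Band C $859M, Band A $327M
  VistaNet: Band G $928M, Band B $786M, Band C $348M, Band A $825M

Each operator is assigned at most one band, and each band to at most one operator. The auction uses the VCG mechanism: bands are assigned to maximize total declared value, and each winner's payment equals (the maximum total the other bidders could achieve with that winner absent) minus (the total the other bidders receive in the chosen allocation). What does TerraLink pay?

TerraLink pays $39M.

Efficient allocation: TerraLink→Band A ($978M), OrbitCom→Band C ($476M), ClearBand→Band G ($976M), VistaNet→Band B ($786M); total welfare W = $3216M.
TerraLink receives Band A at value $978M, so the others get W − 978 = $2238M.
Without TerraLink: best allocation of the remaining 3 bidders over all 4 bands is OrbitCom→Band C ($476M), ClearBand→Band G ($976M), VistaNet→Band A ($825M), total $2277M.
VCG payment = (others' best without TerraLink) − (others' welfare with TerraLink) = 2277 − 2238 = $39M.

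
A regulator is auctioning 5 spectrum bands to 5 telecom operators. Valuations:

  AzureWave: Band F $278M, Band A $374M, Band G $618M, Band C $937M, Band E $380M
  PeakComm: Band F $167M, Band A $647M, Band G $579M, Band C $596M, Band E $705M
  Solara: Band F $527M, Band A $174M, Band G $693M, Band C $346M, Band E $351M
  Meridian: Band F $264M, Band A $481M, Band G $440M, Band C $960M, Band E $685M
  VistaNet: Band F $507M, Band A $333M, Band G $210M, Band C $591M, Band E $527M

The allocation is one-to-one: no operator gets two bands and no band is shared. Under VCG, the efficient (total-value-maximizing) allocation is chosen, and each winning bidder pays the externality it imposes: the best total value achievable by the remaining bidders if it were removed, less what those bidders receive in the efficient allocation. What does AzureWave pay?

Efficient allocation: AzureWave→Band C ($937M), PeakComm→Band A ($647M), Solara→Band G ($693M), Meridian→Band E ($685M), VistaNet→Band F ($507M); total welfare W = $3469M.
AzureWave receives Band C at value $937M, so the others get W − 937 = $2532M.
Without AzureWave: best allocation of the remaining 4 bidders over all 5 bands is PeakComm→Band E ($705M), Solara→Band G ($693M), Meridian→Band C ($960M), VistaNet→Band F ($507M), total $2865M.
VCG payment = (others' best without AzureWave) − (others' welfare with AzureWave) = 2865 − 2532 = $333M.

AzureWave pays $333M.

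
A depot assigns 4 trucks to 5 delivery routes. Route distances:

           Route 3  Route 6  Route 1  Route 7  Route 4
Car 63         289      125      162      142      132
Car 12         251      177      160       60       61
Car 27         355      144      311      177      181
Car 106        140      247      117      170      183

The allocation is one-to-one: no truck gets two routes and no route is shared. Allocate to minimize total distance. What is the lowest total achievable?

Min total: 453 km

Optimal: Car 63→Route 4 (132 km), Car 12→Route 7 (60 km), Car 27→Route 6 (144 km), Car 106→Route 1 (117 km) — total 132+60+144+117 = 453 km.
Row-greedy (each truck in turn takes its cheapest remaining route) gives 483 km, worse by 30.
Next-best assignment: Car 63→Route 7, Car 12→Route 4, Car 27→Route 6, Car 106→Route 1 = 464 km.
No other one-to-one assignment undercuts 453 km.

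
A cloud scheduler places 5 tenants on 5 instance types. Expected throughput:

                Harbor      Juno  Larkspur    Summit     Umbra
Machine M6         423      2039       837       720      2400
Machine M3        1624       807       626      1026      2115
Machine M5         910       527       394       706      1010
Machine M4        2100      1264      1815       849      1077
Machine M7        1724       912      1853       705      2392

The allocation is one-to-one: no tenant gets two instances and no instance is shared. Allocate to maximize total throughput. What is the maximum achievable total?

Optimal: Harbor→Machine M4 (2100 ops/s), Juno→Machine M6 (2039 ops/s), Larkspur→Machine M7 (1853 ops/s), Summit→Machine M5 (706 ops/s), Umbra→Machine M3 (2115 ops/s) — total 2100+2039+1853+706+2115 = 8813 ops/s.
Row-greedy (each tenant in turn takes its best remaining instance) gives 8028 ops/s, worse by 785.
Next-best assignment: Harbor→Machine M3, Juno→Machine M6, Larkspur→Machine M4, Summit→Machine M5, Umbra→Machine M7 = 8576 ops/s.

Maximum total: 8813 ops/s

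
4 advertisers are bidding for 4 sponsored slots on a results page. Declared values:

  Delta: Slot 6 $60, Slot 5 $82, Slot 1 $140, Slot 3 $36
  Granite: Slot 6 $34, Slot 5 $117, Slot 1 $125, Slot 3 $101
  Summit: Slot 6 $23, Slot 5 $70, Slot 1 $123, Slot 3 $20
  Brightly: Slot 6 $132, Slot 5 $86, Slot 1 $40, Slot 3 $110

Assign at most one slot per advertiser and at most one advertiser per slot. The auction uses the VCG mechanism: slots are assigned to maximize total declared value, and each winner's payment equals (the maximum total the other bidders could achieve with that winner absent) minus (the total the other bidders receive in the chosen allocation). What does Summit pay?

Efficient allocation: Delta→Slot 1 ($140), Granite→Slot 3 ($101), Summit→Slot 5 ($70), Brightly→Slot 6 ($132); total welfare W = $443.
Summit receives Slot 5 at value $70, so the others get W − 70 = $373.
Without Summit: best allocation of the remaining 3 bidders over all 4 slots is Delta→Slot 1 ($140), Granite→Slot 5 ($117), Brightly→Slot 6 ($132), total $389.
VCG payment = (others' best without Summit) − (others' welfare with Summit) = 389 − 373 = $16.

Summit pays $16.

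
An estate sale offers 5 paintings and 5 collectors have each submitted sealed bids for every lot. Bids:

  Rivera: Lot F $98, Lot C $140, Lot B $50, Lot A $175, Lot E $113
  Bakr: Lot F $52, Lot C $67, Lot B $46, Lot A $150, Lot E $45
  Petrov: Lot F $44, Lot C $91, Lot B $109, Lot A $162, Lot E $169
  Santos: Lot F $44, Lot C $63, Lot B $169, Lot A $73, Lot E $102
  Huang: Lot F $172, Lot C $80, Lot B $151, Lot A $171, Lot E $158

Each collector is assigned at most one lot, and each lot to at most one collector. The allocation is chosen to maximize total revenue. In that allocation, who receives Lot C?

Rivera receives Lot C.

This is the linear assignment problem.
Optimal: Rivera→Lot C ($140), Bakr→Lot A ($150), Petrov→Lot E ($169), Santos→Lot B ($169), Huang→Lot F ($172) — total 140+150+169+169+172 = $800.
Column-greedy (each lot in turn goes to its best remaining collector) gives $688, worse by 112.
Next-best assignment: Rivera→Lot A, Bakr→Lot C, Petrov→Lot E, Santos→Lot B, Huang→Lot F = $752.
Swapping Bakr↔Huang (Bakr→Lot F $52, Huang→Lot A $171) loses 99.
No other one-to-one assignment exceeds $800.
Rivera's own top lot is Lot A ($175), but forcing Rivera→Lot A and reassigning the rest optimally gives only $752 — worse by 48.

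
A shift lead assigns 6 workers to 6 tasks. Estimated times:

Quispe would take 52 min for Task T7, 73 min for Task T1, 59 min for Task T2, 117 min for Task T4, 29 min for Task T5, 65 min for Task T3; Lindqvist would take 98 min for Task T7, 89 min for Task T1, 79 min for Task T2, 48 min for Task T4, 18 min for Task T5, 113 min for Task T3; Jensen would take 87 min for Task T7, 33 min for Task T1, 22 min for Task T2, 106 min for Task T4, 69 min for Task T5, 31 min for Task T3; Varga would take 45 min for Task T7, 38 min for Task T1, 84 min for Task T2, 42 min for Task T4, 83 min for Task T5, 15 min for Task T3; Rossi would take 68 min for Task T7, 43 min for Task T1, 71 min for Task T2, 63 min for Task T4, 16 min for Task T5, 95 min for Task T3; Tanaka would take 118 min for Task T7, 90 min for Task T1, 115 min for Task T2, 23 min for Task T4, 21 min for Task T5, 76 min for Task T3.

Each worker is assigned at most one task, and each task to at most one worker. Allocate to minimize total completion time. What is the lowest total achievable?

Min total: 173 min

Treat this as an assignment problem: match each worker to one task.
Optimal: Quispe→Task T7 (52 min), Lindqvist→Task T5 (18 min), Jensen→Task T2 (22 min), Varga→Task T3 (15 min), Rossi→Task T1 (43 min), Tanaka→Task T4 (23 min) — total 52+18+22+15+43+23 = 173 min.
Row-greedy (each worker in turn takes its cheapest remaining task) gives 275 min, worse by 102.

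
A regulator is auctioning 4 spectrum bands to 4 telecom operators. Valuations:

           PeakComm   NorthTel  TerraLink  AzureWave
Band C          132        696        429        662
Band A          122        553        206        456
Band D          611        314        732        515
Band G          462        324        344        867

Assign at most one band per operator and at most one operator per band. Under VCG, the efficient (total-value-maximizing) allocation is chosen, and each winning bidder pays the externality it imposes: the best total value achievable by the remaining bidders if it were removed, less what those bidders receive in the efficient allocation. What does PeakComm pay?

Efficient allocation: PeakComm→Band D ($611M), NorthTel→Band A ($553M), TerraLink→Band C ($429M), AzureWave→Band G ($867M); total welfare W = $2460M.
PeakComm receives Band D at value $611M, so the others get W − 611 = $1849M.
Without PeakComm: best allocation of the remaining 3 bidders over all 4 bands is NorthTel→Band C ($696M), TerraLink→Band D ($732M), AzureWave→Band G ($867M), total $2295M.
VCG payment = (others' best without PeakComm) − (others' welfare with PeakComm) = 2295 − 1849 = $446M.

PeakComm pays $446M.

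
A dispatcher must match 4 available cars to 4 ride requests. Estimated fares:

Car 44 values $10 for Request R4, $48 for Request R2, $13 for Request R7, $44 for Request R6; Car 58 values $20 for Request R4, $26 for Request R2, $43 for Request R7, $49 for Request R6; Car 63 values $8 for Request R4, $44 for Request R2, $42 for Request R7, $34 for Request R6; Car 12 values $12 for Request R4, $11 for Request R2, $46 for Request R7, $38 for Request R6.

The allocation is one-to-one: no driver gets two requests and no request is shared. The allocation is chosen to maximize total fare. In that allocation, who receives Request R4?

Car 58 receives Request R4.

This is the linear assignment problem.
Optimal: Car 44→Request R6 ($44), Car 58→Request R4 ($20), Car 63→Request R2 ($44), Car 12→Request R7 ($46) — total 44+20+44+46 = $154.
Column-greedy (each request in turn goes to its best remaining driver) gives $148, worse by 6.
Every other assignment is strictly worse.
Car 58's own top request is Request R6 ($49), but forcing Car 58→Request R6 and reassigning the rest optimally gives only $151 — worse by 3.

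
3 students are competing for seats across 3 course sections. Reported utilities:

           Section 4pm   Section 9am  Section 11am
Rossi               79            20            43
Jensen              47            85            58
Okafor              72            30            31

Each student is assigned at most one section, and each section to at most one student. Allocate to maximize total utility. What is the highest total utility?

This is a one-to-one assignment (maximum-weight bipartite matching).
Optimal: Rossi→Section 11am (43 points), Jensen→Section 9am (85 points), Okafor→Section 4pm (72 points) — total 43+85+72 = 200 points.
Column-greedy (each section in turn goes to its best remaining student) gives 195 points, worse by 5.
Next-best assignment: Rossi→Section 4pm, Jensen→Section 9am, Okafor→Section 11am = 195 points.
Checked against all permutations: 200 points is optimal.

Maximum total: 200 points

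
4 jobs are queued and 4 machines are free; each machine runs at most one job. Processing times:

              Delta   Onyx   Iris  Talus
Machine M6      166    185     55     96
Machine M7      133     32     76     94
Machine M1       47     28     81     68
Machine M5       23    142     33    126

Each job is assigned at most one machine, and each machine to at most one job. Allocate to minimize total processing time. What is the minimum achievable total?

Min total: 178 min

Optimal: Delta→Machine M5 (23 min), Onyx→Machine M7 (32 min), Iris→Machine M6 (55 min), Talus→Machine M1 (68 min) — total 23+32+55+68 = 178 min.
Row-greedy (each job in turn takes its cheapest remaining machine) gives 200 min, worse by 22.
Next-best assignment: Delta→Machine M5, Onyx→Machine M1, Iris→Machine M6, Talus→Machine M7 = 200 min.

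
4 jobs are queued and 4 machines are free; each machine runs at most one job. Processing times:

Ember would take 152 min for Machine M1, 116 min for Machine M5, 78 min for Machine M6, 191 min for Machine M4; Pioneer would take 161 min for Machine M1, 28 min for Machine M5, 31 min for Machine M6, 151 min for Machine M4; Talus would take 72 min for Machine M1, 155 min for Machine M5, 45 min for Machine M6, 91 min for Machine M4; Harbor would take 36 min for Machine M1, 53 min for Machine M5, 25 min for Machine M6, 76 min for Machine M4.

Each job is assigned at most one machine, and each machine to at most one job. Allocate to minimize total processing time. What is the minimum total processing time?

This is a one-to-one assignment (minimum-cost bipartite matching).
Optimal: Ember→Machine M6 (78 min), Pioneer→Machine M5 (28 min), Talus→Machine M4 (91 min), Harbor→Machine M1 (36 min) — total 78+28+91+36 = 233 min.
Row-greedy (each job in turn takes its cheapest remaining machine) gives 254 min, worse by 21.
Next-best assignment: Ember→Machine M6, Pioneer→Machine M5, Talus→Machine M1, Harbor→Machine M4 = 254 min.
Swapping Harbor↔Pioneer (Harbor→Machine M5 53 min, Pioneer→Machine M1 161 min) adds 150.

Min total: 233 min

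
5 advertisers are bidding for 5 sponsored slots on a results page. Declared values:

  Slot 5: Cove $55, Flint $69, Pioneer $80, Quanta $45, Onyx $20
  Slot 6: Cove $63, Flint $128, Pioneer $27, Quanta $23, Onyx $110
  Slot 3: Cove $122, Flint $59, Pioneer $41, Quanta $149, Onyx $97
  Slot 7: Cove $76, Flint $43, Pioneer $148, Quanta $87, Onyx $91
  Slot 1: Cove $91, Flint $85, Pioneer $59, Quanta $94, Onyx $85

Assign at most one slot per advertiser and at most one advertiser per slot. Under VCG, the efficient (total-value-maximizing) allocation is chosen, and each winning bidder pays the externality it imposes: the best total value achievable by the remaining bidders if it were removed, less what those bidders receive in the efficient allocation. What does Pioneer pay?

Pioneer pays $40.

Efficient allocation: Cove→Slot 1 ($91), Flint→Slot 5 ($69), Pioneer→Slot 7 ($148), Quanta→Slot 3 ($149), Onyx→Slot 6 ($110); total welfare W = $567.
Pioneer receives Slot 7 at value $148, so the others get W − 148 = $419.
Without Pioneer: best allocation of the remaining 4 bidders over all 5 slots is Cove→Slot 1 ($91), Flint→Slot 6 ($128), Quanta→Slot 3 ($149), Onyx→Slot 7 ($91), total $459.
VCG payment = (others' best without Pioneer) − (others' welfare with Pioneer) = 459 − 419 = $40.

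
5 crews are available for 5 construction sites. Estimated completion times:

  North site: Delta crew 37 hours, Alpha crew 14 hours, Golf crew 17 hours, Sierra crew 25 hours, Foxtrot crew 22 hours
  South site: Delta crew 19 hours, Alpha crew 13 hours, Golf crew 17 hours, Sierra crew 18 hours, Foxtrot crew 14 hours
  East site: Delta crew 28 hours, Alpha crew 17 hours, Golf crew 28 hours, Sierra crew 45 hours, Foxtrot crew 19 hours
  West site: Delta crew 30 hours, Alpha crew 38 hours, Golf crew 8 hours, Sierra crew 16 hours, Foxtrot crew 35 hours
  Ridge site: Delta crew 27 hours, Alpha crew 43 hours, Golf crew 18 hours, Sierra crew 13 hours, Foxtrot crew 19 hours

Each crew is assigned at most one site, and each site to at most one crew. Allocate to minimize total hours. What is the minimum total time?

Minimum total: 73 hours

This is a one-to-one assignment (minimum-cost bipartite matching).
Optimal: Delta crew→South site (19 hours), Alpha crew→North site (14 hours), Golf crew→West site (8 hours), Sierra crew→Ridge site (13 hours), Foxtrot crew→East site (19 hours) — total 19+14+8+13+19 = 73 hours.
Min-entry greedy (repeatedly take the single cheapest remaining cell) gives 90 hours, worse by 17.
Swapping Alpha crew↔Sierra crew (Alpha crew→Ridge site 43 hours, Sierra crew→North site 25 hours) adds 41.
No other one-to-one assignment undercuts 73 hours.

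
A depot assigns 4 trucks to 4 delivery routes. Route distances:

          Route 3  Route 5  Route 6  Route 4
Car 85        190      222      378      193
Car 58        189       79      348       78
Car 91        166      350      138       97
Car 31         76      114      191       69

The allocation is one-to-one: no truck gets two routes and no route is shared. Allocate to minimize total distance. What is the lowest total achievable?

Min total: 476 km

This is a one-to-one assignment (minimum-cost bipartite matching).
Optimal: Car 85→Route 3 (190 km), Car 58→Route 5 (79 km), Car 91→Route 6 (138 km), Car 31→Route 4 (69 km) — total 190+79+138+69 = 476 km.
Row-greedy (each truck in turn takes its cheapest remaining route) gives 520 km, worse by 44.
Swapping Car 91↔Car 58 (Car 91→Route 5 350 km, Car 58→Route 6 348 km) adds 481.
Checked against all permutations: 476 km is optimal.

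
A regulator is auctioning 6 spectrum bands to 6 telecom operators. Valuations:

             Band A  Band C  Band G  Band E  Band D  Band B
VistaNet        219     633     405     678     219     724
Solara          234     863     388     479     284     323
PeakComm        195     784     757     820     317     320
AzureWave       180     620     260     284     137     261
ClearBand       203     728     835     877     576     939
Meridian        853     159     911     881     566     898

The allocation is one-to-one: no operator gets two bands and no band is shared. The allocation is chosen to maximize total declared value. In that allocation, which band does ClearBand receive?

ClearBand receives Band G.

Optimal: VistaNet→Band B ($724M), Solara→Band C ($863M), PeakComm→Band E ($820M), AzureWave→Band D ($137M), ClearBand→Band G ($835M), Meridian→Band A ($853M) — total 724+863+820+137+835+853 = $4232M.
Column-greedy (each band in turn goes to its best remaining operator) gives $3851M, worse by 381.
Checked against all permutations: $4232M is optimal.
ClearBand's own top band is Band B ($939M), but forcing ClearBand→Band B and reassigning the rest optimally gives only $4227M — worse by 5.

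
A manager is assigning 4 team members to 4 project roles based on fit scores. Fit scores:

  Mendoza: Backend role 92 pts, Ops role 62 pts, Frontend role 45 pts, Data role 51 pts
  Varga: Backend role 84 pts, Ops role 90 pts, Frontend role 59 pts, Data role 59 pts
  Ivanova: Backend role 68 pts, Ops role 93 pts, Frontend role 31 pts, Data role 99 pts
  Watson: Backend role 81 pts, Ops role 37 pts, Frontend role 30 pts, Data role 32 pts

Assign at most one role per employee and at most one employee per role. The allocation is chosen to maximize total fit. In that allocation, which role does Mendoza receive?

Optimal: Mendoza→Frontend role (45 pts), Varga→Ops role (90 pts), Ivanova→Data role (99 pts), Watson→Backend role (81 pts) — total 45+90+99+81 = 315 pts.
Max-entry greedy (repeatedly take the single best remaining cell) gives 311 pts, worse by 4.
Swapping Ivanova↔Watson (Ivanova→Backend role 68 pts, Watson→Data role 32 pts) loses 80.
Every other assignment is strictly worse.
Mendoza's own top role is Backend role (92 pts), but forcing Mendoza→Backend role and reassigning the rest optimally gives only 311 pts — worse by 4.

Mendoza receives Frontend role.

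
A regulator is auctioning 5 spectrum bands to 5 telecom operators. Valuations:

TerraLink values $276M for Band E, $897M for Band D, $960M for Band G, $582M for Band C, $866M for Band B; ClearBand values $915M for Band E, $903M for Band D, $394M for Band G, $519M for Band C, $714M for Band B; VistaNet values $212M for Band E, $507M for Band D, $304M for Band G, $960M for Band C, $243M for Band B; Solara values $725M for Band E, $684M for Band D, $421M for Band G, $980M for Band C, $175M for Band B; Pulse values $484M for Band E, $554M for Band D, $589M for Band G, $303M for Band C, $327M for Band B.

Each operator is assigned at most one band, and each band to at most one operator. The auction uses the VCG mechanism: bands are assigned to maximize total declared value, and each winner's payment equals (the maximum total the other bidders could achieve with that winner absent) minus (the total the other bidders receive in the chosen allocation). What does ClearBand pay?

Efficient allocation: TerraLink→Band B ($866M), ClearBand→Band D ($903M), VistaNet→Band C ($960M), Solara→Band E ($725M), Pulse→Band G ($589M); total welfare W = $4043M.
ClearBand receives Band D at value $903M, so the others get W − 903 = $3140M.
Without ClearBand: best allocation of the remaining 4 bidders over all 5 bands is TerraLink→Band G ($960M), VistaNet→Band C ($960M), Solara→Band E ($725M), Pulse→Band D ($554M), total $3199M.
VCG payment = (others' best without ClearBand) − (others' welfare with ClearBand) = 3199 − 3140 = $59M.

ClearBand pays $59M.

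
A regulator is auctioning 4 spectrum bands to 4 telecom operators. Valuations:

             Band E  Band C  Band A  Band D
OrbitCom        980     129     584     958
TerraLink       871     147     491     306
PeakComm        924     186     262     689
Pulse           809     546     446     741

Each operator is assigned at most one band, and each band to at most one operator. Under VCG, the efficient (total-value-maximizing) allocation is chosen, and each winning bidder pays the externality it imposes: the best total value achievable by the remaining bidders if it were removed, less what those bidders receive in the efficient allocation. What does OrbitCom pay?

Efficient allocation: OrbitCom→Band D ($958M), TerraLink→Band A ($491M), PeakComm→Band E ($924M), Pulse→Band C ($546M); total welfare W = $2919M.
OrbitCom receives Band D at value $958M, so the others get W − 958 = $1961M.
Without OrbitCom: best allocation of the remaining 3 bidders over all 4 bands is TerraLink→Band A ($491M), PeakComm→Band E ($924M), Pulse→Band D ($741M), total $2156M.
VCG payment = (others' best without OrbitCom) − (others' welfare with OrbitCom) = 2156 − 1961 = $195M.

OrbitCom pays $195M.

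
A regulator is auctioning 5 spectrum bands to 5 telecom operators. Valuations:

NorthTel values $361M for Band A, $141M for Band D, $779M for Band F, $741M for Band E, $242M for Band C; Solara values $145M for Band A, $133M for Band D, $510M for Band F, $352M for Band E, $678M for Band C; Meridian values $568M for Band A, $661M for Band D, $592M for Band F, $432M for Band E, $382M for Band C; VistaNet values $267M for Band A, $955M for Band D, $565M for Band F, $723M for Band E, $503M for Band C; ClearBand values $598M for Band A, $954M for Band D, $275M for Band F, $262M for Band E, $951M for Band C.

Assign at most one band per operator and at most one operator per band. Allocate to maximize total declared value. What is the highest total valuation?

Max total: $3725M

Optimal: NorthTel→Band E ($741M), Solara→Band F ($510M), Meridian→Band A ($568M), VistaNet→Band D ($955M), ClearBand→Band C ($951M) — total 741+510+568+955+951 = $3725M.
Column-greedy (each band in turn goes to its best remaining operator) gives $3442M, worse by 283.
Next-best assignment: NorthTel→Band F, Solara→Band C, Meridian→Band A, VistaNet→Band E, ClearBand→Band D = $3702M.
No other one-to-one assignment exceeds $3725M.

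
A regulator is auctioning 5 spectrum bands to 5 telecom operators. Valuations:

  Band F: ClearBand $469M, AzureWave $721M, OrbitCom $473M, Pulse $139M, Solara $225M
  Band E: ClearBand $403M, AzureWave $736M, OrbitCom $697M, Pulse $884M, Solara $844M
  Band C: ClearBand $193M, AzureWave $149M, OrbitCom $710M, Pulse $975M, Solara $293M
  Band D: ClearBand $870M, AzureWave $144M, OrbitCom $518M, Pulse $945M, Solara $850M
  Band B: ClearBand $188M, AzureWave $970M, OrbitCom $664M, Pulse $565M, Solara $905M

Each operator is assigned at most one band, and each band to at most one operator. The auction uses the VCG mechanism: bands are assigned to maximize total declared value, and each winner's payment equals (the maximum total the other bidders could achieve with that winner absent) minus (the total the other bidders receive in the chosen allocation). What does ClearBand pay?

Efficient allocation: ClearBand→Band D ($870M), AzureWave→Band F ($721M), OrbitCom→Band E ($697M), Pulse→Band C ($975M), Solara→Band B ($905M); total welfare W = $4168M.
ClearBand receives Band D at value $870M, so the others get W − 870 = $3298M.
Without ClearBand: best allocation of the remaining 4 bidders over all 5 bands is AzureWave→Band B ($970M), OrbitCom→Band E ($697M), Pulse→Band C ($975M), Solara→Band D ($850M), total $3492M.
VCG payment = (others' best without ClearBand) − (others' welfare with ClearBand) = 3492 − 3298 = $194M.

ClearBand pays $194M.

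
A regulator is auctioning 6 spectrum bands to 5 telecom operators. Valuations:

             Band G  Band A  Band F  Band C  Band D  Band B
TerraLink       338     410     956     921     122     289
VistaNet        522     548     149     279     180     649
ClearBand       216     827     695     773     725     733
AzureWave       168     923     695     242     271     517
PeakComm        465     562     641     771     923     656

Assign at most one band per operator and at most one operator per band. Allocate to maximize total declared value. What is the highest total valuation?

Max total: $4224M

Treat this as an assignment problem: match each operator to one band.
Optimal: TerraLink→Band F ($956M), VistaNet→Band B ($649M), ClearBand→Band C ($773M), AzureWave→Band A ($923M), PeakComm→Band D ($923M) — total 956+649+773+923+923 = $4224M.
Column-greedy (each band in turn goes to its best remaining operator) gives $4097M, worse by 127.
Every other assignment is strictly worse.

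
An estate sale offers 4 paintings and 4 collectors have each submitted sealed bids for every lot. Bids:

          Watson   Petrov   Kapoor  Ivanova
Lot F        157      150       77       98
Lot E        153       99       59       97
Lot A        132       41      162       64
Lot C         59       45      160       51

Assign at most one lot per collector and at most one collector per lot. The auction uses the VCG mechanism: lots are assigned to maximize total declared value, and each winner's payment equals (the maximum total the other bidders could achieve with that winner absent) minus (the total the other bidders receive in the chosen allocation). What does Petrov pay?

Petrov pays $27.

Efficient allocation: Watson→Lot A ($132), Petrov→Lot F ($150), Kapoor→Lot C ($160), Ivanova→Lot E ($97); total welfare W = $539.
Petrov receives Lot F at value $150, so the others get W − 150 = $389.
Without Petrov: best allocation of the remaining 3 bidders over all 4 lots is Watson→Lot F ($157), Kapoor→Lot A ($162), Ivanova→Lot E ($97), total $416.
VCG payment = (others' best without Petrov) − (others' welfare with Petrov) = 416 − 389 = $27.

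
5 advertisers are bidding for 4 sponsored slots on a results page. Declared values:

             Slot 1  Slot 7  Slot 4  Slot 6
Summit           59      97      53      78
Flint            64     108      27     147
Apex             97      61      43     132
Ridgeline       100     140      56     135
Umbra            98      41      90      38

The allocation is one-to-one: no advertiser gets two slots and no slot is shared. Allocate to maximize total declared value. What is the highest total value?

Optimal: Apex→Slot 1 ($97), Ridgeline→Slot 7 ($140), Umbra→Slot 4 ($90), Flint→Slot 6 ($147) — total 97+140+90+147 = $474.
Max-entry greedy (repeatedly take the single best remaining cell) gives $438, worse by 36.
Next-best assignment: Umbra→Slot 1, Ridgeline→Slot 7, Summit→Slot 4, Flint→Slot 6 = $438.

Maximum total: $474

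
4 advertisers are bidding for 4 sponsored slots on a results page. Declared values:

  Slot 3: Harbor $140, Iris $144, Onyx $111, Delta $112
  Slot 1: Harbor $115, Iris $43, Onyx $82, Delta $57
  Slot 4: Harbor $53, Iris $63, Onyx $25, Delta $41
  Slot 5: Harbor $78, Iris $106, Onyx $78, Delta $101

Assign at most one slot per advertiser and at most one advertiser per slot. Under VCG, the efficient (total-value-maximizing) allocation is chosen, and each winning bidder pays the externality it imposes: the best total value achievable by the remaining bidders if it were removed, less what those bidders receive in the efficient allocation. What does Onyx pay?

Efficient allocation: Harbor→Slot 1 ($115), Iris→Slot 4 ($63), Onyx→Slot 3 ($111), Delta→Slot 5 ($101); total welfare W = $390.
Onyx receives Slot 3 at value $111, so the others get W − 111 = $279.
Without Onyx: best allocation of the remaining 3 bidders over all 4 slots is Harbor→Slot 1 ($115), Iris→Slot 3 ($144), Delta→Slot 5 ($101), total $360.
VCG payment = (others' best without Onyx) − (others' welfare with Onyx) = 360 − 279 = $81.

Onyx pays $81.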